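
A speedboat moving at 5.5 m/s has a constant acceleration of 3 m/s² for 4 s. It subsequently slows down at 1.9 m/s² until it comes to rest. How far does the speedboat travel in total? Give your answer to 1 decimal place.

126.6 m

Phase 1 (accelerating): v₀ = 5.50 m/s, a = 3 m/s².
v = v₀ + at = 5.50 + (3)(4) = 17.5 m/s
Δx = v₀t + ½at² = 5.50·4 + 0.5·3·4² = 46.0 m

Phase 2 (decelerating): v₀ = 17.5 m/s, a = -1.9 m/s².
v = v₀ + at → t = (0 − 17.5) / -1.9 = 9.21 s
v² = v₀² + 2aΔx → Δx = (0² − 17.5²)/(2·-1.9) = 80.6 m
Total distance = 46.0 + 80.6 = 127 m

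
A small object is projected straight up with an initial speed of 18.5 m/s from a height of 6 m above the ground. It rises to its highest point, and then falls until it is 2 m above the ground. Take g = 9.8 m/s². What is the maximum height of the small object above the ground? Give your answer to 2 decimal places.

Phase 1 (rising): v₀ = 18.5 m/s, a = -9.8 m/s².
v = v₀ + at → t = (0 − 18.5) / -9.8 = 1.89 s
v² = v₀² + 2aΔx → Δx = (0² − 18.5²)/(2·-9.8) = 17.5 m
Maximum height = 6 + 17.5 = 23.5 m

23.46 m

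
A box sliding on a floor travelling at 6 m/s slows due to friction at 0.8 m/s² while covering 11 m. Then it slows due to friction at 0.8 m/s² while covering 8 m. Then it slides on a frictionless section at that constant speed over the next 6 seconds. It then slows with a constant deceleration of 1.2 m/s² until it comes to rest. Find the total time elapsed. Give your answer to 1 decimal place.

Phase 1 (decelerating): v₀ = 6.00 m/s, a = -0.8 m/s².
v² = v₀² + 2aΔx = 6.00² + 2·-0.8·11 = 18.4 → v = 4.29 m/s
t = (v − v₀)/a = (4.29 − 6.00)/-0.8 = 2.14 s

Phase 2 (decelerating): v₀ = 4.29 m/s, a = -0.8 m/s².
v² = v₀² + 2aΔx = 4.29² + 2·-0.8·8 = 5.60 → v = 2.37 m/s
t = (v − v₀)/a = (2.37 − 4.29)/-0.8 = 2.40 s

Phase 3 (constant speed): v₀ = 2.37 m/s, a = 0 m/s².
v = v₀ + at = 2.37 + (0)(6) = 2.37 m/s
Δx = v₀t + ½at² = 2.37·6 + 0.5·0·6² = 14.2 m

Phase 4 (decelerating): v₀ = 2.37 m/s, a = -1.2 m/s².
v = v₀ + at → t = (0 − 2.37) / -1.2 = 1.97 s
v² = v₀² + 2aΔx → Δx = (0² − 2.37²)/(2·-1.2) = 2.33 m
Total time = 2.14 + 2.40 + 6.00 + 1.97 = 12.5 s

12.5 s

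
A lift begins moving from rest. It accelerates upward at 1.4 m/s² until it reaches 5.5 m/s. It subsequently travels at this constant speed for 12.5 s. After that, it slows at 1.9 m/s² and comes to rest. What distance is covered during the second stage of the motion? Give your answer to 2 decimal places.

Phase 1 (accelerating): v₀ = 0 m/s, a = 1.4 m/s².
v = v₀ + at → t = (5.5 − 0) / 1.4 = 3.93 s
v² = v₀² + 2aΔx → Δx = (5.5² − 0²)/(2·1.4) = 10.8 m

Phase 2 (constant speed): v₀ = 5.50 m/s, a = 0 m/s².
v = v₀ + at = 5.50 + (0)(12.5) = 5.50 m/s
Δx = v₀t + ½at² = 5.50·12.5 + 0.5·0·12.5² = 68.8 m
Distance in phase 2 = 68.8 m

68.75 m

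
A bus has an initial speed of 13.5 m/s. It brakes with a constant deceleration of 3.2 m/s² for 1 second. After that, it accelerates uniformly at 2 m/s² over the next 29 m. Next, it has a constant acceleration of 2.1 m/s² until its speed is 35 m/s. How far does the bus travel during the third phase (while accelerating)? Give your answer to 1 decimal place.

238.8 m

Phase 1 (decelerating): v₀ = 13.5 m/s, a = -3.2 m/s².
v = v₀ + at = 13.5 + (-3.2)(1) = 10.3 m/s
Δx = v₀t + ½at² = 13.5·1 + 0.5·-3.2·1² = 11.9 m

Phase 2 (accelerating): v₀ = 10.3 m/s, a = 2 m/s².
v² = v₀² + 2aΔx = 10.3² + 2·2·29 = 222 → v = 14.9 m/s
t = (v − v₀)/a = (14.9 − 10.3)/2 = 2.30 s

Phase 3 (accelerating): v₀ = 14.9 m/s, a = 2.1 m/s².
v = v₀ + at → t = (35 − 14.9) / 2.1 = 9.57 s
v² = v₀² + 2aΔx → Δx = (35² − 14.9²)/(2·2.1) = 239 m
Distance in phase 3 = 239 m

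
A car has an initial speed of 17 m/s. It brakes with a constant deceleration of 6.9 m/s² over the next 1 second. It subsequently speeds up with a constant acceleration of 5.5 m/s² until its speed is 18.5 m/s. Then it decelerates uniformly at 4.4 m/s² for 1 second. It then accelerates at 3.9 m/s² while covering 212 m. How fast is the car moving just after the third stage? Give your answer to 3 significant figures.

14.1 m/s

Phase 1 (decelerating): v₀ = 17.0 m/s, a = -6.9 m/s².
v = v₀ + at = 17.0 + (-6.9)(1) = 10.1 m/s
Δx = v₀t + ½at² = 17.0·1 + 0.5·-6.9·1² = 13.6 m

Phase 2 (accelerating): v₀ = 10.1 m/s, a = 5.5 m/s².
v = v₀ + at → t = (18.5 − 10.1) / 5.5 = 1.53 s
v² = v₀² + 2aΔx → Δx = (18.5² − 10.1²)/(2·5.5) = 21.8 m

Phase 3 (decelerating): v₀ = 18.5 m/s, a = -4.4 m/s².
v = v₀ + at = 18.5 + (-4.4)(1) = 14.1 m/s
Δx = v₀t + ½at² = 18.5·1 + 0.5·-4.4·1² = 16.3 m
Speed at end of phase 3 = 14.1 m/s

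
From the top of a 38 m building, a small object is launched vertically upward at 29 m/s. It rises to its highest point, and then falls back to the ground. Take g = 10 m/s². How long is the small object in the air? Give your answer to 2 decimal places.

6.90 s

Phase 1 (rising): v₀ = 29.0 m/s, a = -10 m/s².
v = v₀ + at → t = (0 − 29.0) / -10 = 2.90 s
v² = v₀² + 2aΔx → Δx = (0² − 29.0²)/(2·-10) = 42.0 m

Phase 2 (falling): v₀ = 0 m/s, a = -10 m/s².
Falls 80.0 m from rest: t = √(2·80.0/10) = 4.00 s; v = g·t = 40.0 m/s.
Total time = 2.90 + 4.00 = 6.90 s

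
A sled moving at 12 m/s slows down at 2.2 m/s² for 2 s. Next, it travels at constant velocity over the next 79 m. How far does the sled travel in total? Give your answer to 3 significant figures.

Phase 1 (decelerating): v₀ = 12.0 m/s, a = -2.2 m/s².
v = v₀ + at = 12.0 + (-2.2)(2) = 7.60 m/s
Δx = v₀t + ½at² = 12.0·2 + 0.5·-2.2·2² = 19.6 m

Phase 2 (constant speed): v₀ = 7.60 m/s, a = 0 m/s².
Constant speed: t = d/v = 79/7.60 = 10.4 s
Total distance = 19.6 + 79.0 = 98.6 m

98.6 m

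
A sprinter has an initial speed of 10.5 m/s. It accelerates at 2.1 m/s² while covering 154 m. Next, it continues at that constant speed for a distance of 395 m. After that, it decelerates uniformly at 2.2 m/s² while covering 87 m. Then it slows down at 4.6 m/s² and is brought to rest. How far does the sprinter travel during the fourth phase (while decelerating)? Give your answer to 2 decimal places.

Phase 1 (accelerating): v₀ = 10.5 m/s, a = 2.1 m/s².
v² = v₀² + 2aΔx = 10.5² + 2·2.1·154 = 757 → v = 27.5 m/s
t = (v − v₀)/a = (27.5 − 10.5)/2.1 = 8.10 s

Phase 2 (constant speed): v₀ = 27.5 m/s, a = 0 m/s².
Constant speed: t = d/v = 395/27.5 = 14.4 s

Phase 3 (decelerating): v₀ = 27.5 m/s, a = -2.2 m/s².
v² = v₀² + 2aΔx = 27.5² + 2·-2.2·87 = 374 → v = 19.3 m/s
t = (v − v₀)/a = (19.3 − 27.5)/-2.2 = 3.71 s

Phase 4 (decelerating): v₀ = 19.3 m/s, a = -4.6 m/s².
v = v₀ + at → t = (0 − 19.3) / -4.6 = 4.21 s
v² = v₀² + 2aΔx → Δx = (0² − 19.3²)/(2·-4.6) = 40.7 m
Distance in phase 4 = 40.7 m

40.68 m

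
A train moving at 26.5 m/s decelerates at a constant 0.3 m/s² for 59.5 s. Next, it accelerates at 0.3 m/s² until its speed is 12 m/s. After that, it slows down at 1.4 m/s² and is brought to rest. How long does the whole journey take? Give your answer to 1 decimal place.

79.2 s

Phase 1 (decelerating): v₀ = 26.5 m/s, a = -0.3 m/s².
v = v₀ + at = 26.5 + (-0.3)(59.5) = 8.65 m/s
Δx = v₀t + ½at² = 26.5·59.5 + 0.5·-0.3·59.5² = 1050 m

Phase 2 (accelerating): v₀ = 8.65 m/s, a = 0.3 m/s².
v = v₀ + at → t = (12 − 8.65) / 0.3 = 11.2 s
v² = v₀² + 2aΔx → Δx = (12² − 8.65²)/(2·0.3) = 115 m

Phase 3 (decelerating): v₀ = 12.0 m/s, a = -1.4 m/s².
v = v₀ + at → t = (0 − 12.0) / -1.4 = 8.57 s
v² = v₀² + 2aΔx → Δx = (0² − 12.0²)/(2·-1.4) = 51.4 m
Total time = 59.5 + 11.2 + 8.57 = 79.2 s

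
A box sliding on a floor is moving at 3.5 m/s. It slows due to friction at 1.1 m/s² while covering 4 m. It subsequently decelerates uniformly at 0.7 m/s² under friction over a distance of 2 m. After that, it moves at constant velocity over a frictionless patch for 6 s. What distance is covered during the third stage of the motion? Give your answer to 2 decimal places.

Phase 1 (decelerating): v₀ = 3.50 m/s, a = -1.1 m/s².
v² = v₀² + 2aΔx = 3.50² + 2·-1.1·4 = 3.45 → v = 1.86 m/s
t = (v − v₀)/a = (1.86 − 3.50)/-1.1 = 1.49 s

Phase 2 (decelerating): v₀ = 1.86 m/s, a = -0.7 m/s².
v² = v₀² + 2aΔx = 1.86² + 2·-0.7·2 = 0.650 → v = 0.806 m/s
t = (v − v₀)/a = (0.806 − 1.86)/-0.7 = 1.50 s

Phase 3 (constant speed): v₀ = 0.806 m/s, a = 0 m/s².
v = v₀ + at = 0.806 + (0)(6) = 0.806 m/s
Δx = v₀t + ½at² = 0.806·6 + 0.5·0·6² = 4.84 m
Distance in phase 3 = 4.84 m

4.84 m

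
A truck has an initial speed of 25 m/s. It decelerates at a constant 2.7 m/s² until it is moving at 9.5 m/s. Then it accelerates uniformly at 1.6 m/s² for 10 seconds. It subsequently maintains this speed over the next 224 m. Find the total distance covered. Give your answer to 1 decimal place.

498.0 m

Phase 1 (decelerating): v₀ = 25.0 m/s, a = -2.7 m/s².
v = v₀ + at → t = (9.5 − 25.0) / -2.7 = 5.74 s
v² = v₀² + 2aΔx → Δx = (9.5² − 25.0²)/(2·-2.7) = 99.0 m

Phase 2 (accelerating): v₀ = 9.50 m/s, a = 1.6 m/s².
v = v₀ + at = 9.50 + (1.6)(10) = 25.5 m/s
Δx = v₀t + ½at² = 9.50·10 + 0.5·1.6·10² = 175 m

Phase 3 (constant speed): v₀ = 25.5 m/s, a = 0 m/s².
Constant speed: t = d/v = 224/25.5 = 8.78 s
Total distance = 99.0 + 175 + 224 = 498 m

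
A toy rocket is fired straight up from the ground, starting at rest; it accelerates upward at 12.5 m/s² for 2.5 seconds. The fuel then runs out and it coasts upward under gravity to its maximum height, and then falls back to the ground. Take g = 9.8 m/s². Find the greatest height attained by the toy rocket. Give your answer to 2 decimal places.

88.89 m

Phase 1 (powered ascent): v₀ = 0 m/s, a = 12.5 m/s².
v = v₀ + at = 0 + (12.5)(2.5) = 31.2 m/s
Δx = v₀t + ½at² = 0·2.5 + 0.5·12.5·2.5² = 39.1 m

Phase 2 (coasting upward): v₀ = 31.2 m/s, a = -9.8 m/s².
v = v₀ + at → t = (0 − 31.2) / -9.8 = 3.19 s
v² = v₀² + 2aΔx → Δx = (0² − 31.2²)/(2·-9.8) = 49.8 m
Maximum height = 39.1 + 49.8 = 88.9 m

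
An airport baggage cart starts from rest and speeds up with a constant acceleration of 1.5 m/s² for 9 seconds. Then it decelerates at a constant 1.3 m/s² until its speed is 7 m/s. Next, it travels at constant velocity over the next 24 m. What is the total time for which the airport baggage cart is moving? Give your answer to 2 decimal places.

Phase 1 (accelerating): v₀ = 0 m/s, a = 1.5 m/s².
v = v₀ + at = 0 + (1.5)(9) = 13.5 m/s
Δx = v₀t + ½at² = 0·9 + 0.5·1.5·9² = 60.8 m

Phase 2 (decelerating): v₀ = 13.5 m/s, a = -1.3 m/s².
v = v₀ + at → t = (7 − 13.5) / -1.3 = 5.00 s
v² = v₀² + 2aΔx → Δx = (7² − 13.5²)/(2·-1.3) = 51.2 m

Phase 3 (constant speed): v₀ = 7.00 m/s, a = 0 m/s².
Constant speed: t = d/v = 24/7.00 = 3.43 s
Total time = 9.00 + 5.00 + 3.43 = 17.4 s

17.43 s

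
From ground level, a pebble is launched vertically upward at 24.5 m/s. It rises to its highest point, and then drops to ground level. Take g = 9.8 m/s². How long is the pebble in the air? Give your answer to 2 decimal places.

Phase 1 (rising): v₀ = 24.5 m/s, a = -9.8 m/s².
v = v₀ + at → t = (0 − 24.5) / -9.8 = 2.50 s
v² = v₀² + 2aΔx → Δx = (0² − 24.5²)/(2·-9.8) = 30.6 m

Phase 2 (falling): v₀ = 0 m/s, a = -9.8 m/s².
Falls 30.6 m from rest: t = √(2·30.6/9.8) = 2.50 s; v = g·t = 24.5 m/s.
Total time = 2.50 + 2.50 = 5.00 s

5.00 s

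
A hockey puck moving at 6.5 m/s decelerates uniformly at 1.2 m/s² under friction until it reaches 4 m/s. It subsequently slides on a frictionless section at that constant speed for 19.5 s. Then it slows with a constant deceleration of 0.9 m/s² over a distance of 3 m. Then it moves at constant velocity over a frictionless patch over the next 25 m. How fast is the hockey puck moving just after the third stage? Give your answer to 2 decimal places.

3.26 m/s

Phase 1 (decelerating): v₀ = 6.50 m/s, a = -1.2 m/s².
v = v₀ + at → t = (4 − 6.50) / -1.2 = 2.08 s
v² = v₀² + 2aΔx → Δx = (4² − 6.50²)/(2·-1.2) = 10.9 m

Phase 2 (constant speed): v₀ = 4.00 m/s, a = 0 m/s².
v = v₀ + at = 4.00 + (0)(19.5) = 4.00 m/s
Δx = v₀t + ½at² = 4.00·19.5 + 0.5·0·19.5² = 78.0 m

Phase 3 (decelerating): v₀ = 4.00 m/s, a = -0.9 m/s².
v² = v₀² + 2aΔx = 4.00² + 2·-0.9·3 = 10.6 → v = 3.26 m/s
t = (v − v₀)/a = (3.26 − 4.00)/-0.9 = 0.827 s
Speed at end of phase 3 = 3.26 m/s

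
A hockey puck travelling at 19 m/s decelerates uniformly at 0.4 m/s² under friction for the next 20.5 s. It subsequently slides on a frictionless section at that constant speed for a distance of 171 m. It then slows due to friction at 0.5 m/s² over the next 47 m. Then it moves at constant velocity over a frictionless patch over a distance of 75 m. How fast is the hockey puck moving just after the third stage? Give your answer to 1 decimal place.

Phase 1 (decelerating): v₀ = 19.0 m/s, a = -0.4 m/s².
v = v₀ + at = 19.0 + (-0.4)(20.5) = 10.8 m/s
Δx = v₀t + ½at² = 19.0·20.5 + 0.5·-0.4·20.5² = 305 m

Phase 2 (constant speed): v₀ = 10.8 m/s, a = 0 m/s².
Constant speed: t = d/v = 171/10.8 = 15.8 s

Phase 3 (decelerating): v₀ = 10.8 m/s, a = -0.5 m/s².
v² = v₀² + 2aΔx = 10.8² + 2·-0.5·47 = 69.6 → v = 8.35 m/s
t = (v − v₀)/a = (8.35 − 10.8)/-0.5 = 4.91 s
Speed at end of phase 3 = 8.35 m/s

8.3 m/s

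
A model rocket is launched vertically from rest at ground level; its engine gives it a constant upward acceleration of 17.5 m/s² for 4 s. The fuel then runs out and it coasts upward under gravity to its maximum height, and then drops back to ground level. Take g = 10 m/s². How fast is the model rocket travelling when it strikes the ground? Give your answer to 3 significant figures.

Phase 1 (powered ascent): v₀ = 0 m/s, a = 17.5 m/s².
v = v₀ + at = 0 + (17.5)(4) = 70.0 m/s
Δx = v₀t + ½at² = 0·4 + 0.5·17.5·4² = 140 m

Phase 2 (coasting upward): v₀ = 70.0 m/s, a = -10 m/s².
v = v₀ + at → t = (0 − 70.0) / -10 = 7.00 s
v² = v₀² + 2aΔx → Δx = (0² − 70.0²)/(2·-10) = 245 m

Phase 3 (free fall): v₀ = 0 m/s, a = -10 m/s².
Falls 385 m from rest: t = √(2·385/10) = 8.77 s; v = g·t = 87.7 m/s.
Impact speed = 87.7 m/s

87.7 m/s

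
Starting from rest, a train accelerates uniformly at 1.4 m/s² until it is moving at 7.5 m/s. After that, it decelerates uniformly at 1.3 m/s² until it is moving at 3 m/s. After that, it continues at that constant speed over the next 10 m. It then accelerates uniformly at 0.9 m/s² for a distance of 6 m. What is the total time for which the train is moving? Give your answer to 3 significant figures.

Phase 1 (accelerating): v₀ = 0 m/s, a = 1.4 m/s².
v = v₀ + at → t = (7.5 − 0) / 1.4 = 5.36 s
v² = v₀² + 2aΔx → Δx = (7.5² − 0²)/(2·1.4) = 20.1 m

Phase 2 (decelerating): v₀ = 7.50 m/s, a = -1.3 m/s².
v = v₀ + at → t = (3 − 7.50) / -1.3 = 3.46 s
v² = v₀² + 2aΔx → Δx = (3² − 7.50²)/(2·-1.3) = 18.2 m

Phase 3 (constant speed): v₀ = 3.00 m/s, a = 0 m/s².
Constant speed: t = d/v = 10/3.00 = 3.33 s

Phase 4 (accelerating): v₀ = 3.00 m/s, a = 0.9 m/s².
v² = v₀² + 2aΔx = 3.00² + 2·0.9·6 = 19.8 → v = 4.45 m/s
t = (v − v₀)/a = (4.45 − 3.00)/0.9 = 1.61 s
Total time = 5.36 + 3.46 + 3.33 + 1.61 = 13.8 s

13.8 s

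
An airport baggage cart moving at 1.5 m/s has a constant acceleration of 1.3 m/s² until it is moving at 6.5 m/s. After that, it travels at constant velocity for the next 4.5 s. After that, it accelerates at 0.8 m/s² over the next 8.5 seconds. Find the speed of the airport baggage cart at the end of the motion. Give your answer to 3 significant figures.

13.3 m/s

Phase 1 (accelerating): v₀ = 1.50 m/s, a = 1.3 m/s².
v = v₀ + at → t = (6.5 − 1.50) / 1.3 = 3.85 s
v² = v₀² + 2aΔx → Δx = (6.5² − 1.50²)/(2·1.3) = 15.4 m

Phase 2 (constant speed): v₀ = 6.50 m/s, a = 0 m/s².
v = v₀ + at = 6.50 + (0)(4.5) = 6.50 m/s
Δx = v₀t + ½at² = 6.50·4.5 + 0.5·0·4.5² = 29.2 m

Phase 3 (accelerating): v₀ = 6.50 m/s, a = 0.8 m/s².
v = v₀ + at = 6.50 + (0.8)(8.5) = 13.3 m/s
Δx = v₀t + ½at² = 6.50·8.5 + 0.5·0.8·8.5² = 84.2 m
Final speed = 13.3 m/s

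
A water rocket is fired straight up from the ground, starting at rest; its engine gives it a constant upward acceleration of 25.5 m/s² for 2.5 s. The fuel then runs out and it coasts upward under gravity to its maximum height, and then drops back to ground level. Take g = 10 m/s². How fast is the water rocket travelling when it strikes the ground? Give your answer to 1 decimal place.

75.2 m/s

Phase 1 (powered ascent): v₀ = 0 m/s, a = 25.5 m/s².
v = v₀ + at = 0 + (25.5)(2.5) = 63.8 m/s
Δx = v₀t + ½at² = 0·2.5 + 0.5·25.5·2.5² = 79.7 m

Phase 2 (coasting upward): v₀ = 63.8 m/s, a = -10 m/s².
v = v₀ + at → t = (0 − 63.8) / -10 = 6.38 s
v² = v₀² + 2aΔx → Δx = (0² − 63.8²)/(2·-10) = 203 m

Phase 3 (free fall): v₀ = 0 m/s, a = -10 m/s².
Falls 283 m from rest: t = √(2·283/10) = 7.52 s; v = g·t = 75.2 m/s.
Impact speed = 75.2 m/s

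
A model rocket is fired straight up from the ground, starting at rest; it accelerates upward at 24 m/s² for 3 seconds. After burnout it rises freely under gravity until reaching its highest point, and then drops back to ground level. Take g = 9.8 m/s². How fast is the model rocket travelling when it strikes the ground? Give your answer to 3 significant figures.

Phase 1 (powered ascent): v₀ = 0 m/s, a = 24 m/s².
v = v₀ + at = 0 + (24)(3) = 72.0 m/s
Δx = v₀t + ½at² = 0·3 + 0.5·24·3² = 108 m

Phase 2 (coasting upward): v₀ = 72.0 m/s, a = -9.8 m/s².
v = v₀ + at → t = (0 − 72.0) / -9.8 = 7.35 s
v² = v₀² + 2aΔx → Δx = (0² − 72.0²)/(2·-9.8) = 264 m

Phase 3 (free fall): v₀ = 0 m/s, a = -9.8 m/s².
Falls 372 m from rest: t = √(2·372/9.8) = 8.72 s; v = g·t = 85.4 m/s.
Impact speed = 85.4 m/s

85.4 m/s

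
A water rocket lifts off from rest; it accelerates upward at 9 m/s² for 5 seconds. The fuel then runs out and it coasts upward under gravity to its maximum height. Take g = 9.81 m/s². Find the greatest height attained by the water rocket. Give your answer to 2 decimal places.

Phase 1 (powered ascent): v₀ = 0 m/s, a = 9 m/s².
v = v₀ + at = 0 + (9)(5) = 45.0 m/s
Δx = v₀t + ½at² = 0·5 + 0.5·9·5² = 112 m

Phase 2 (coasting upward): v₀ = 45.0 m/s, a = -9.81 m/s².
v = v₀ + at → t = (0 − 45.0) / -9.81 = 4.59 s
v² = v₀² + 2aΔx → Δx = (0² − 45.0²)/(2·-9.81) = 103 m
Maximum height = 112 + 103 = 216 m

215.71 m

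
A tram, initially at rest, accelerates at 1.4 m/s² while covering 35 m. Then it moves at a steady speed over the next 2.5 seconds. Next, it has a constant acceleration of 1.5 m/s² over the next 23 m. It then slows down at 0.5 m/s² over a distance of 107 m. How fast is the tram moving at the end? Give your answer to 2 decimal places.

Phase 1 (accelerating): v₀ = 0 m/s, a = 1.4 m/s².
v² = v₀² + 2aΔx = 0² + 2·1.4·35 = 98.0 → v = 9.90 m/s
t = (v − v₀)/a = (9.90 − 0)/1.4 = 7.07 s

Phase 2 (constant speed): v₀ = 9.90 m/s, a = 0 m/s².
v = v₀ + at = 9.90 + (0)(2.5) = 9.90 m/s
Δx = v₀t + ½at² = 9.90·2.5 + 0.5·0·2.5² = 24.7 m

Phase 3 (accelerating): v₀ = 9.90 m/s, a = 1.5 m/s².
v² = v₀² + 2aΔx = 9.90² + 2·1.5·23 = 167 → v = 12.9 m/s
t = (v − v₀)/a = (12.9 − 9.90)/1.5 = 2.02 s

Phase 4 (decelerating): v₀ = 12.9 m/s, a = -0.5 m/s².
v² = v₀² + 2aΔx = 12.9² + 2·-0.5·107 = 60.0 → v = 7.75 m/s
t = (v − v₀)/a = (7.75 − 12.9)/-0.5 = 10.4 s
Final speed = 7.75 m/s

7.75 m/s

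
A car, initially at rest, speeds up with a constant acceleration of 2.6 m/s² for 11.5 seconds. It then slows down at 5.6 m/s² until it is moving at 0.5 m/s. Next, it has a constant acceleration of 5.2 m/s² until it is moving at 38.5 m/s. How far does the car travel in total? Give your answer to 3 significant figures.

394 m

Phase 1 (accelerating): v₀ = 0 m/s, a = 2.6 m/s².
v = v₀ + at = 0 + (2.6)(11.5) = 29.9 m/s
Δx = v₀t + ½at² = 0·11.5 + 0.5·2.6·11.5² = 172 m

Phase 2 (decelerating): v₀ = 29.9 m/s, a = -5.6 m/s².
v = v₀ + at → t = (0.5 − 29.9) / -5.6 = 5.25 s
v² = v₀² + 2aΔx → Δx = (0.5² − 29.9²)/(2·-5.6) = 79.8 m

Phase 3 (accelerating): v₀ = 0.500 m/s, a = 5.2 m/s².
v = v₀ + at → t = (38.5 − 0.500) / 5.2 = 7.31 s
v² = v₀² + 2aΔx → Δx = (38.5² − 0.500²)/(2·5.2) = 142 m
Total distance = 172 + 79.8 + 142 = 394 m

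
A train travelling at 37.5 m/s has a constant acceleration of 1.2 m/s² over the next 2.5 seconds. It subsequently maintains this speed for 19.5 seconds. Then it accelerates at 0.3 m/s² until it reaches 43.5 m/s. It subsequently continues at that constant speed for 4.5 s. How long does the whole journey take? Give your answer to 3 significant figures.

36.5 s

Phase 1 (accelerating): v₀ = 37.5 m/s, a = 1.2 m/s².
v = v₀ + at = 37.5 + (1.2)(2.5) = 40.5 m/s
Δx = v₀t + ½at² = 37.5·2.5 + 0.5·1.2·2.5² = 97.5 m

Phase 2 (constant speed): v₀ = 40.5 m/s, a = 0 m/s².
v = v₀ + at = 40.5 + (0)(19.5) = 40.5 m/s
Δx = v₀t + ½at² = 40.5·19.5 + 0.5·0·19.5² = 790 m

Phase 3 (accelerating): v₀ = 40.5 m/s, a = 0.3 m/s².
v = v₀ + at → t = (43.5 − 40.5) / 0.3 = 10.0 s
v² = v₀² + 2aΔx → Δx = (43.5² − 40.5²)/(2·0.3) = 420 m

Phase 4 (constant speed): v₀ = 43.5 m/s, a = 0 m/s².
v = v₀ + at = 43.5 + (0)(4.5) = 43.5 m/s
Δx = v₀t + ½at² = 43.5·4.5 + 0.5·0·4.5² = 196 m
Total time = 2.50 + 19.5 + 10.0 + 4.50 = 36.5 s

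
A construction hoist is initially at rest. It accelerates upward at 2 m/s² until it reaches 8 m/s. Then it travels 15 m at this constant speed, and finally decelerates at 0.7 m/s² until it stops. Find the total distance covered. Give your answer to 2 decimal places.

Phase 1 (accelerating): v₀ = 0 m/s, a = 2 m/s².
v = v₀ + at → t = (8 − 0) / 2 = 4.00 s
v² = v₀² + 2aΔx → Δx = (8² − 0²)/(2·2) = 16.0 m

Phase 2 (constant speed): v₀ = 8.00 m/s, a = 0 m/s².
Constant speed: t = d/v = 15/8.00 = 1.88 s

Phase 3 (decelerating): v₀ = 8.00 m/s, a = -0.7 m/s².
v = v₀ + at → t = (0 − 8.00) / -0.7 = 11.4 s
v² = v₀² + 2aΔx → Δx = (0² − 8.00²)/(2·-0.7) = 45.7 m
Total distance = 16.0 + 15.0 + 45.7 = 76.7 m

76.71 m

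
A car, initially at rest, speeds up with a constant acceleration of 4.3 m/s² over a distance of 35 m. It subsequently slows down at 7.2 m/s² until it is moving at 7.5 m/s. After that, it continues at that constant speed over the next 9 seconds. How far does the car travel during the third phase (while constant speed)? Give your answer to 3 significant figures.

Phase 1 (accelerating): v₀ = 0 m/s, a = 4.3 m/s².
v² = v₀² + 2aΔx = 0² + 2·4.3·35 = 301 → v = 17.3 m/s
t = (v − v₀)/a = (17.3 − 0)/4.3 = 4.03 s

Phase 2 (decelerating): v₀ = 17.3 m/s, a = -7.2 m/s².
v = v₀ + at → t = (7.5 − 17.3) / -7.2 = 1.37 s
v² = v₀² + 2aΔx → Δx = (7.5² − 17.3²)/(2·-7.2) = 17.0 m

Phase 3 (constant speed): v₀ = 7.50 m/s, a = 0 m/s².
v = v₀ + at = 7.50 + (0)(9) = 7.50 m/s
Δx = v₀t + ½at² = 7.50·9 + 0.5·0·9² = 67.5 m
Distance in phase 3 = 67.5 m

67.5 m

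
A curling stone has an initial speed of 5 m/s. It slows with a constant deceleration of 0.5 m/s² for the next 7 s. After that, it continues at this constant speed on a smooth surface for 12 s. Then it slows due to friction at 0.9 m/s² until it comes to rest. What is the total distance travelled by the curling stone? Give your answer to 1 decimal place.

42.0 m

Phase 1 (decelerating): v₀ = 5.00 m/s, a = -0.5 m/s².
v = v₀ + at = 5.00 + (-0.5)(7) = 1.50 m/s
Δx = v₀t + ½at² = 5.00·7 + 0.5·-0.5·7² = 22.8 m

Phase 2 (constant speed): v₀ = 1.50 m/s, a = 0 m/s².
v = v₀ + at = 1.50 + (0)(12) = 1.50 m/s
Δx = v₀t + ½at² = 1.50·12 + 0.5·0·12² = 18.0 m

Phase 3 (decelerating): v₀ = 1.50 m/s, a = -0.9 m/s².
v = v₀ + at → t = (0 − 1.50) / -0.9 = 1.67 s
v² = v₀² + 2aΔx → Δx = (0² − 1.50²)/(2·-0.9) = 1.25 m
Total distance = 22.8 + 18.0 + 1.25 = 42.0 m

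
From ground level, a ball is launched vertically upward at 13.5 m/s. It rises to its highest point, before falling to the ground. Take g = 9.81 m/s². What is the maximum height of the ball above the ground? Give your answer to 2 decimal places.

9.29 m

Phase 1 (rising): v₀ = 13.5 m/s, a = -9.81 m/s².
v = v₀ + at → t = (0 − 13.5) / -9.81 = 1.38 s
v² = v₀² + 2aΔx → Δx = (0² − 13.5²)/(2·-9.81) = 9.29 m
Maximum height = 9.29 m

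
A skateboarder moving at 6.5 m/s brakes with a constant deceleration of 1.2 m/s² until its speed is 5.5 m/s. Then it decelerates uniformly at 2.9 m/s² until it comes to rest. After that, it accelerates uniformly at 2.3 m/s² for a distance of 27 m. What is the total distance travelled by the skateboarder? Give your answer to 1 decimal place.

Phase 1 (decelerating): v₀ = 6.50 m/s, a = -1.2 m/s².
v = v₀ + at → t = (5.5 − 6.50) / -1.2 = 0.833 s
v² = v₀² + 2aΔx → Δx = (5.5² − 6.50²)/(2·-1.2) = 5.00 m

Phase 2 (decelerating): v₀ = 5.50 m/s, a = -2.9 m/s².
v = v₀ + at → t = (0 − 5.50) / -2.9 = 1.90 s
v² = v₀² + 2aΔx → Δx = (0² − 5.50²)/(2·-2.9) = 5.22 m

Phase 3 (accelerating): v₀ = 0 m/s, a = 2.3 m/s².
v² = v₀² + 2aΔx = 0² + 2·2.3·27 = 124 → v = 11.1 m/s
t = (v − v₀)/a = (11.1 − 0)/2.3 = 4.85 s
Total distance = 5.00 + 5.22 + 27.0 = 37.2 m

37.2 m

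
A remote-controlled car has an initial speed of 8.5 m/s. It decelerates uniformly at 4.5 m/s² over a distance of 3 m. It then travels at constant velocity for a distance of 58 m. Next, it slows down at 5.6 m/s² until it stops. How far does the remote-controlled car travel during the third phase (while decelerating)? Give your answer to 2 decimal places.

Phase 1 (decelerating): v₀ = 8.50 m/s, a = -4.5 m/s².
v² = v₀² + 2aΔx = 8.50² + 2·-4.5·3 = 45.2 → v = 6.73 m/s
t = (v − v₀)/a = (6.73 − 8.50)/-4.5 = 0.394 s

Phase 2 (constant speed): v₀ = 6.73 m/s, a = 0 m/s².
Constant speed: t = d/v = 58/6.73 = 8.62 s

Phase 3 (decelerating): v₀ = 6.73 m/s, a = -5.6 m/s².
v = v₀ + at → t = (0 − 6.73) / -5.6 = 1.20 s
v² = v₀² + 2aΔx → Δx = (0² − 6.73²)/(2·-5.6) = 4.04 m
Distance in phase 3 = 4.04 m

4.04 m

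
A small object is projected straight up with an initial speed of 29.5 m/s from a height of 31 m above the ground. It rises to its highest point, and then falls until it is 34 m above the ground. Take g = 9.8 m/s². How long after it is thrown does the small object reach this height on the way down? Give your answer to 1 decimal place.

5.9 s

Phase 1 (rising): v₀ = 29.5 m/s, a = -9.8 m/s².
v = v₀ + at → t = (0 − 29.5) / -9.8 = 3.01 s
v² = v₀² + 2aΔx → Δx = (0² − 29.5²)/(2·-9.8) = 44.4 m

Phase 2 (falling): v₀ = 0 m/s, a = -9.8 m/s².
Falls 41.4 m from rest: t = √(2·41.4/9.8) = 2.91 s; v = g·t = 28.5 m/s.
Total time = 3.01 + 2.91 = 5.92 s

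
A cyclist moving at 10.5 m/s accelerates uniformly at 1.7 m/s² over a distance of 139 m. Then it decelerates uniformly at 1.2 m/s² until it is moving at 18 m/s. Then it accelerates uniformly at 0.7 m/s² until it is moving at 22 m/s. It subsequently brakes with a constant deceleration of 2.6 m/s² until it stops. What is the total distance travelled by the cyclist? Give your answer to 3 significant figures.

Phase 1 (accelerating): v₀ = 10.5 m/s, a = 1.7 m/s².
v² = v₀² + 2aΔx = 10.5² + 2·1.7·139 = 583 → v = 24.1 m/s
t = (v − v₀)/a = (24.1 − 10.5)/1.7 = 8.02 s

Phase 2 (decelerating): v₀ = 24.1 m/s, a = -1.2 m/s².
v = v₀ + at → t = (18 − 24.1) / -1.2 = 5.12 s
v² = v₀² + 2aΔx → Δx = (18² − 24.1²)/(2·-1.2) = 108 m

Phase 3 (accelerating): v₀ = 18.0 m/s, a = 0.7 m/s².
v = v₀ + at → t = (22 − 18.0) / 0.7 = 5.71 s
v² = v₀² + 2aΔx → Δx = (22² − 18.0²)/(2·0.7) = 114 m

Phase 4 (decelerating): v₀ = 22.0 m/s, a = -2.6 m/s².
v = v₀ + at → t = (0 − 22.0) / -2.6 = 8.46 s
v² = v₀² + 2aΔx → Δx = (0² − 22.0²)/(2·-2.6) = 93.1 m
Total distance = 139 + 108 + 114 + 93.1 = 454 m

454 m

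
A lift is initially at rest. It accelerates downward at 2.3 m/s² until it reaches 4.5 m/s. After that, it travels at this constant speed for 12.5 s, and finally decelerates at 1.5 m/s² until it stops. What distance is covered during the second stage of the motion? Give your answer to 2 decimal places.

56.25 m

Phase 1 (accelerating): v₀ = 0 m/s, a = 2.3 m/s².
v = v₀ + at → t = (4.5 − 0) / 2.3 = 1.96 s
v² = v₀² + 2aΔx → Δx = (4.5² − 0²)/(2·2.3) = 4.40 m

Phase 2 (constant speed): v₀ = 4.50 m/s, a = 0 m/s².
v = v₀ + at = 4.50 + (0)(12.5) = 4.50 m/s
Δx = v₀t + ½at² = 4.50·12.5 + 0.5·0·12.5² = 56.2 m
Distance in phase 2 = 56.2 m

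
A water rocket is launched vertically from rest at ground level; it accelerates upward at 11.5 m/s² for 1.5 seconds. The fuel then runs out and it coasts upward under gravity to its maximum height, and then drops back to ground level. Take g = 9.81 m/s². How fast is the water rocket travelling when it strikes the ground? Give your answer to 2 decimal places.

23.48 m/s

Phase 1 (powered ascent): v₀ = 0 m/s, a = 11.5 m/s².
v = v₀ + at = 0 + (11.5)(1.5) = 17.2 m/s
Δx = v₀t + ½at² = 0·1.5 + 0.5·11.5·1.5² = 12.9 m

Phase 2 (coasting upward): v₀ = 17.2 m/s, a = -9.81 m/s².
v = v₀ + at → t = (0 − 17.2) / -9.81 = 1.76 s
v² = v₀² + 2aΔx → Δx = (0² − 17.2²)/(2·-9.81) = 15.2 m

Phase 3 (free fall): v₀ = 0 m/s, a = -9.81 m/s².
Falls 28.1 m from rest: t = √(2·28.1/9.81) = 2.39 s; v = g·t = 23.5 m/s.
Impact speed = 23.5 m/s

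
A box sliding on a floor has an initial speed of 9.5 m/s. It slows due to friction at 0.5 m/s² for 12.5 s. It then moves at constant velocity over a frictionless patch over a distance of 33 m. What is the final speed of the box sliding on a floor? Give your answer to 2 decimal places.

Phase 1 (decelerating): v₀ = 9.50 m/s, a = -0.5 m/s².
v = v₀ + at = 9.50 + (-0.5)(12.5) = 3.25 m/s
Δx = v₀t + ½at² = 9.50·12.5 + 0.5·-0.5·12.5² = 79.7 m

Phase 2 (constant speed): v₀ = 3.25 m/s, a = 0 m/s².
Constant speed: t = d/v = 33/3.25 = 10.2 s
Final speed = 3.25 m/s

3.25 m/s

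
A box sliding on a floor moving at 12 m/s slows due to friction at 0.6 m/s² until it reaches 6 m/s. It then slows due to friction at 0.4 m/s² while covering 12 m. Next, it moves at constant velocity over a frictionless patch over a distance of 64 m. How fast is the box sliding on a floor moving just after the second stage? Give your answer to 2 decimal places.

5.14 m/s

Phase 1 (decelerating): v₀ = 12.0 m/s, a = -0.6 m/s².
v = v₀ + at → t = (6 − 12.0) / -0.6 = 10.0 s
v² = v₀² + 2aΔx → Δx = (6² − 12.0²)/(2·-0.6) = 90.0 m

Phase 2 (decelerating): v₀ = 6.00 m/s, a = -0.4 m/s².
v² = v₀² + 2aΔx = 6.00² + 2·-0.4·12 = 26.4 → v = 5.14 m/s
t = (v − v₀)/a = (5.14 − 6.00)/-0.4 = 2.15 s
Speed at end of phase 2 = 5.14 m/s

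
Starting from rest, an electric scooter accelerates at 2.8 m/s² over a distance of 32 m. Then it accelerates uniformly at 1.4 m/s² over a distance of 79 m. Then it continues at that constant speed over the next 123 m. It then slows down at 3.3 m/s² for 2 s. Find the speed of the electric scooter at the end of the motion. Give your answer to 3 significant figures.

Phase 1 (accelerating): v₀ = 0 m/s, a = 2.8 m/s².
v² = v₀² + 2aΔx = 0² + 2·2.8·32 = 179 → v = 13.4 m/s
t = (v − v₀)/a = (13.4 − 0)/2.8 = 4.78 s

Phase 2 (accelerating): v₀ = 13.4 m/s, a = 1.4 m/s².
v² = v₀² + 2aΔx = 13.4² + 2·1.4·79 = 400 → v = 20.0 m/s
t = (v − v₀)/a = (20.0 − 13.4)/1.4 = 4.73 s

Phase 3 (constant speed): v₀ = 20.0 m/s, a = 0 m/s².
Constant speed: t = d/v = 123/20.0 = 6.15 s

Phase 4 (decelerating): v₀ = 20.0 m/s, a = -3.3 m/s².
v = v₀ + at = 20.0 + (-3.3)(2) = 13.4 m/s
Δx = v₀t + ½at² = 20.0·2 + 0.5·-3.3·2² = 33.4 m
Final speed = 13.4 m/s

13.4 m/s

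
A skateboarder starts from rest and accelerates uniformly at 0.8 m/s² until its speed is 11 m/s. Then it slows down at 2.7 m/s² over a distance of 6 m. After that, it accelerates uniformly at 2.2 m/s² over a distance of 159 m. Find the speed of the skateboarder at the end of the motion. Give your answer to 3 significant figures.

28.1 m/s

Phase 1 (accelerating): v₀ = 0 m/s, a = 0.8 m/s².
v = v₀ + at → t = (11 − 0) / 0.8 = 13.8 s
v² = v₀² + 2aΔx → Δx = (11² − 0²)/(2·0.8) = 75.6 m

Phase 2 (decelerating): v₀ = 11.0 m/s, a = -2.7 m/s².
v² = v₀² + 2aΔx = 11.0² + 2·-2.7·6 = 88.6 → v = 9.41 m/s
t = (v − v₀)/a = (9.41 − 11.0)/-2.7 = 0.588 s

Phase 3 (accelerating): v₀ = 9.41 m/s, a = 2.2 m/s².
v² = v₀² + 2aΔx = 9.41² + 2·2.2·159 = 788 → v = 28.1 m/s
t = (v − v₀)/a = (28.1 − 9.41)/2.2 = 8.48 s
Final speed = 28.1 m/s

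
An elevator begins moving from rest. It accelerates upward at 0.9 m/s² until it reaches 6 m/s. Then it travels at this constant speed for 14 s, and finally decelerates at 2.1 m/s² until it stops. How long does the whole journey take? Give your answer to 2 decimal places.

Phase 1 (accelerating): v₀ = 0 m/s, a = 0.9 m/s².
v = v₀ + at → t = (6 − 0) / 0.9 = 6.67 s
v² = v₀² + 2aΔx → Δx = (6² − 0²)/(2·0.9) = 20.0 m

Phase 2 (constant speed): v₀ = 6.00 m/s, a = 0 m/s².
v = v₀ + at = 6.00 + (0)(14) = 6.00 m/s
Δx = v₀t + ½at² = 6.00·14 + 0.5·0·14² = 84.0 m

Phase 3 (decelerating): v₀ = 6.00 m/s, a = -2.1 m/s².
v = v₀ + at → t = (0 − 6.00) / -2.1 = 2.86 s
v² = v₀² + 2aΔx → Δx = (0² − 6.00²)/(2·-2.1) = 8.57 m
Total time = 6.67 + 14.0 + 2.86 = 23.5 s

23.52 s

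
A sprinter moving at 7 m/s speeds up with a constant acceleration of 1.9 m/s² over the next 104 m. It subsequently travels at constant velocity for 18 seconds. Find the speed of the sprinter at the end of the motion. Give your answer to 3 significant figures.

21.1 m/s

Phase 1 (accelerating): v₀ = 7.00 m/s, a = 1.9 m/s².
v² = v₀² + 2aΔx = 7.00² + 2·1.9·104 = 444 → v = 21.1 m/s
t = (v − v₀)/a = (21.1 − 7.00)/1.9 = 7.41 s

Phase 2 (constant speed): v₀ = 21.1 m/s, a = 0 m/s².
v = v₀ + at = 21.1 + (0)(18) = 21.1 m/s
Δx = v₀t + ½at² = 21.1·18 + 0.5·0·18² = 379 m
Final speed = 21.1 m/s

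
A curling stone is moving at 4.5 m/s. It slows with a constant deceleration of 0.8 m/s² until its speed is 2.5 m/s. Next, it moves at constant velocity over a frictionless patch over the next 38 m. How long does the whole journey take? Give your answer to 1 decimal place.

17.7 s

Phase 1 (decelerating): v₀ = 4.50 m/s, a = -0.8 m/s².
v = v₀ + at → t = (2.5 − 4.50) / -0.8 = 2.50 s
v² = v₀² + 2aΔx → Δx = (2.5² − 4.50²)/(2·-0.8) = 8.75 m

Phase 2 (constant speed): v₀ = 2.50 m/s, a = 0 m/s².
Constant speed: t = d/v = 38/2.50 = 15.2 s
Total time = 2.50 + 15.2 = 17.7 s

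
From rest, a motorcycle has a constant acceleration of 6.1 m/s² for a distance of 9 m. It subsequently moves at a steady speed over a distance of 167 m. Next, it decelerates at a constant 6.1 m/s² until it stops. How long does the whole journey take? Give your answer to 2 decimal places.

19.37 s

Phase 1 (accelerating): v₀ = 0 m/s, a = 6.1 m/s².
v² = v₀² + 2aΔx = 0² + 2·6.1·9 = 110 → v = 10.5 m/s
t = (v − v₀)/a = (10.5 − 0)/6.1 = 1.72 s

Phase 2 (constant speed): v₀ = 10.5 m/s, a = 0 m/s².
Constant speed: t = d/v = 167/10.5 = 15.9 s

Phase 3 (decelerating): v₀ = 10.5 m/s, a = -6.1 m/s².
v = v₀ + at → t = (0 − 10.5) / -6.1 = 1.72 s
v² = v₀² + 2aΔx → Δx = (0² − 10.5²)/(2·-6.1) = 9.00 m
Total time = 1.72 + 15.9 + 1.72 = 19.4 s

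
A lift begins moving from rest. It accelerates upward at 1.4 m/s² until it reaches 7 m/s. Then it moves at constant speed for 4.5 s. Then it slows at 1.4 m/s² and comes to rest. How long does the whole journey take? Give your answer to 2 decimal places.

Phase 1 (accelerating): v₀ = 0 m/s, a = 1.4 m/s².
v = v₀ + at → t = (7 − 0) / 1.4 = 5.00 s
v² = v₀² + 2aΔx → Δx = (7² − 0²)/(2·1.4) = 17.5 m

Phase 2 (constant speed): v₀ = 7.00 m/s, a = 0 m/s².
v = v₀ + at = 7.00 + (0)(4.5) = 7.00 m/s
Δx = v₀t + ½at² = 7.00·4.5 + 0.5·0·4.5² = 31.5 m

Phase 3 (decelerating): v₀ = 7.00 m/s, a = -1.4 m/s².
v = v₀ + at → t = (0 − 7.00) / -1.4 = 5.00 s
v² = v₀² + 2aΔx → Δx = (0² − 7.00²)/(2·-1.4) = 17.5 m
Total time = 5.00 + 4.50 + 5.00 = 14.5 s

14.50 s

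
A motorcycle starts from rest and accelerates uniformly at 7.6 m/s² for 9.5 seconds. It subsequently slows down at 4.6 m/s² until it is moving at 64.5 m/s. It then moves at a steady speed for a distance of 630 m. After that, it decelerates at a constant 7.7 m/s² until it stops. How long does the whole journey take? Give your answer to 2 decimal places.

29.32 s

Phase 1 (accelerating): v₀ = 0 m/s, a = 7.6 m/s².
v = v₀ + at = 0 + (7.6)(9.5) = 72.2 m/s
Δx = v₀t + ½at² = 0·9.5 + 0.5·7.6·9.5² = 343 m

Phase 2 (decelerating): v₀ = 72.2 m/s, a = -4.6 m/s².
v = v₀ + at → t = (64.5 − 72.2) / -4.6 = 1.67 s
v² = v₀² + 2aΔx → Δx = (64.5² − 72.2²)/(2·-4.6) = 114 m

Phase 3 (constant speed): v₀ = 64.5 m/s, a = 0 m/s².
Constant speed: t = d/v = 630/64.5 = 9.77 s

Phase 4 (decelerating): v₀ = 64.5 m/s, a = -7.7 m/s².
v = v₀ + at → t = (0 − 64.5) / -7.7 = 8.38 s
v² = v₀² + 2aΔx → Δx = (0² − 64.5²)/(2·-7.7) = 270 m
Total time = 9.50 + 1.67 + 9.77 + 8.38 = 29.3 s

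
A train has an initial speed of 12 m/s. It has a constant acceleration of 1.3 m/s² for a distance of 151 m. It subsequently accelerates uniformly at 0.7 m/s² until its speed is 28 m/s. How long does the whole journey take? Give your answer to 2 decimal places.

15.50 s

Phase 1 (accelerating): v₀ = 12.0 m/s, a = 1.3 m/s².
v² = v₀² + 2aΔx = 12.0² + 2·1.3·151 = 537 → v = 23.2 m/s
t = (v − v₀)/a = (23.2 − 12.0)/1.3 = 8.59 s

Phase 2 (accelerating): v₀ = 23.2 m/s, a = 0.7 m/s².
v = v₀ + at → t = (28 − 23.2) / 0.7 = 6.91 s
v² = v₀² + 2aΔx → Δx = (28² − 23.2²)/(2·0.7) = 177 m
Total time = 8.59 + 6.91 = 15.5 s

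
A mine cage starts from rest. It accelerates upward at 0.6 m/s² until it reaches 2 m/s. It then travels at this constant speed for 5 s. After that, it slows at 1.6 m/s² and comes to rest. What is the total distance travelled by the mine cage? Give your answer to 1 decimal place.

14.6 m

Phase 1 (accelerating): v₀ = 0 m/s, a = 0.6 m/s².
v = v₀ + at → t = (2 − 0) / 0.6 = 3.33 s
v² = v₀² + 2aΔx → Δx = (2² − 0²)/(2·0.6) = 3.33 m

Phase 2 (constant speed): v₀ = 2.00 m/s, a = 0 m/s².
v = v₀ + at = 2.00 + (0)(5) = 2.00 m/s
Δx = v₀t + ½at² = 2.00·5 + 0.5·0·5² = 10.0 m

Phase 3 (decelerating): v₀ = 2.00 m/s, a = -1.6 m/s².
v = v₀ + at → t = (0 − 2.00) / -1.6 = 1.25 s
v² = v₀² + 2aΔx → Δx = (0² − 2.00²)/(2·-1.6) = 1.25 m
Total distance = 3.33 + 10.0 + 1.25 = 14.6 m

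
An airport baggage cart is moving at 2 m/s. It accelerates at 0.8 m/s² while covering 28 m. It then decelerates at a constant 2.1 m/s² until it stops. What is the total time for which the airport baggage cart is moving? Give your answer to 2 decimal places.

9.56 s

Phase 1 (accelerating): v₀ = 2.00 m/s, a = 0.8 m/s².
v² = v₀² + 2aΔx = 2.00² + 2·0.8·28 = 48.8 → v = 6.99 m/s
t = (v − v₀)/a = (6.99 − 2.00)/0.8 = 6.23 s

Phase 2 (decelerating): v₀ = 6.99 m/s, a = -2.1 m/s².
v = v₀ + at → t = (0 − 6.99) / -2.1 = 3.33 s
v² = v₀² + 2aΔx → Δx = (0² − 6.99²)/(2·-2.1) = 11.6 m
Total time = 6.23 + 3.33 = 9.56 s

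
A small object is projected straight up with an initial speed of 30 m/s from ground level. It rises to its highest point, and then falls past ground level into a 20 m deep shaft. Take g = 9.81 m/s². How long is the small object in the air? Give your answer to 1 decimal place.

6.7 s

Phase 1 (rising): v₀ = 30.0 m/s, a = -9.81 m/s².
v = v₀ + at → t = (0 − 30.0) / -9.81 = 3.06 s
v² = v₀² + 2aΔx → Δx = (0² − 30.0²)/(2·-9.81) = 45.9 m

Phase 2 (falling): v₀ = 0 m/s, a = -9.81 m/s².
Falls 65.9 m from rest: t = √(2·65.9/9.81) = 3.66 s; v = g·t = 35.9 m/s.
Total time = 3.06 + 3.66 = 6.72 s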